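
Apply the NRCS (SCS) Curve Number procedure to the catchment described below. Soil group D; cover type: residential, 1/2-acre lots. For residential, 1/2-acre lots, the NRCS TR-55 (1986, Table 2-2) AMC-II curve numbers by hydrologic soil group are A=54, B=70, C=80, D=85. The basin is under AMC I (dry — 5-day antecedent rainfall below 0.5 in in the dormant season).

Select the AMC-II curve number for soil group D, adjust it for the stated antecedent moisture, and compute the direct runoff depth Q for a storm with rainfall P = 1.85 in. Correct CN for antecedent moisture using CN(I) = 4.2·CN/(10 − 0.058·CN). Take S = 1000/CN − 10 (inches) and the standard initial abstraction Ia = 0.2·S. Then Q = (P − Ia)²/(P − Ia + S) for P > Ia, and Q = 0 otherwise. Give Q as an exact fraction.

NRCS table: residential, 1/2-acre lots, soil group D → CN(II) = 85
CN(I) from CN(II)=85: (4.2·85)/(10 − 0.058·85) = 11900/169 ≈ 70.414
Max retention: S = 1000/(11900/169) − 10 = 500/119 in (≈ 4.202 in)
Initial abstraction Ia = S/5 = (500/119)/5 = 100/119 ≈ 0.840 in
P − Ia = 1.850 − 0.840 = 2403/2380 ≈ 1.010 in (> 0, runoff occurs)
Runoff Q = (P−Ia)²/(P−Ia+S) = (1.010)²/(1.010+4.202) = 5774409/29519140 ≈ 0.196 in

Q = 5774409/29519140 in ≈ 0.196 in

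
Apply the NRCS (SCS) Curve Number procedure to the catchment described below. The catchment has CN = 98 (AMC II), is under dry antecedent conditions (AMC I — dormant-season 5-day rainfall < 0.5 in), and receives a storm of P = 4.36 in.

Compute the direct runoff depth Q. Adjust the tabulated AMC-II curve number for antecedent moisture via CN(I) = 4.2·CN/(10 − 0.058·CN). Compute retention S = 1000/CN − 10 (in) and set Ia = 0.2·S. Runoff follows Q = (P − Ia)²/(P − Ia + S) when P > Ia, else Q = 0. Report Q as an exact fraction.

Q = 12025534921/3142591725 in ≈ 3.827 in

CN(I) from CN(II)=98: (4.2·98)/(10 − 0.058·98) = 102900/1079 ≈ 95.366
S = 1000/(102900/1079) − 10 = 500/1029 in ≈ 0.486 in
Ia = 0.2·(500/1029) = 100/1029 in ≈ 0.097 in
Since P=4.360 > Ia=0.097: effective rainfall P−Ia = 109661/25725 in
Q = (109661/25725)²/((109661/25725) + 500/1029) = (12025534921/661775625)/(122161/25725) = 12025534921/3142591725 in ≈ 3.827 in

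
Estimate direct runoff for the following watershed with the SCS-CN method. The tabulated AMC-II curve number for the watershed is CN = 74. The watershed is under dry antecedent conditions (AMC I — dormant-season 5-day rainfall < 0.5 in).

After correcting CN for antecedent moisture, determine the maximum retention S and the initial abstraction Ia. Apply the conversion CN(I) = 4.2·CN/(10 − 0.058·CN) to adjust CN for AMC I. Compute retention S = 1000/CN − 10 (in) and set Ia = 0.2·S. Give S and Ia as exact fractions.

CN(I) from CN(II)=74: (4.2·74)/(10 − 0.058·74) = 77700/1427 ≈ 54.450
Retention S: 1000/CN − 10 with CN=54.450 → S = 6500/777 ≈ 8.366 in
Ia = 0.2S: 0.2·8.366 = 1.673 in (exactly 1300/777)

S = 6500/777 in ≈ 8.366 in; Ia = 1300/777 in ≈ 1.673 in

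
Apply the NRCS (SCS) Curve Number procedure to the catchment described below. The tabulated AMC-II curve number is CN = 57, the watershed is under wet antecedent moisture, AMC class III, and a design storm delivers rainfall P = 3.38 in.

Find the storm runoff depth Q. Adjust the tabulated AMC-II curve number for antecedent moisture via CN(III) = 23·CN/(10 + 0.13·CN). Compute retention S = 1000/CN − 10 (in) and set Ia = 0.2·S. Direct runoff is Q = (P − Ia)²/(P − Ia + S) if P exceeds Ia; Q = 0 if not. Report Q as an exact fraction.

Adjust CN=57 to AMC III: 23·57/(10 + 0.13·57) → 1311 ÷ (1741/100) = 131100/1741 ≈ 75.302
Retention S: 1000/CN − 10 with CN=75.302 → S = 4300/1311 ≈ 3.280 in
Ia = 0.2S: 0.2·3.280 = 0.656 in (exactly 860/1311)
P − Ia = 3.380 − 0.656 = 178559/65550 ≈ 2.724 in (> 0, runoff occurs)
Q: (178559/65550)² ÷ (393559/65550) = 31883316481/25797792450 in (≈ 1.236 in)

Q = 31883316481/25797792450 in ≈ 1.236 in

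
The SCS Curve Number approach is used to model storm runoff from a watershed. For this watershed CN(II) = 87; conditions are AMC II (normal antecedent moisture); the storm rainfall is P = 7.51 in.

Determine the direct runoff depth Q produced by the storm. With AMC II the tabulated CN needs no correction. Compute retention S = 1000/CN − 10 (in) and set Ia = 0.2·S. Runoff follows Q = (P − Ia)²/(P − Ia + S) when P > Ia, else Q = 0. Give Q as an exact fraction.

Q = 3935931169/658911900 in ≈ 5.973 in

CN(II) = 87; AMC II needs no correction.
Max retention: S = 1000/87 − 10 = 130/87 in (≈ 1.494 in)
Ia = 0.2S: 0.2·1.494 = 0.299 in (exactly 26/87)
Since P=7.510 > Ia=0.299: effective rainfall P−Ia = 62737/8700 in
Runoff Q = (P−Ia)²/(P−Ia+S) = (7.211)²/(7.211+1.494) = 3935931169/658911900 ≈ 5.973 in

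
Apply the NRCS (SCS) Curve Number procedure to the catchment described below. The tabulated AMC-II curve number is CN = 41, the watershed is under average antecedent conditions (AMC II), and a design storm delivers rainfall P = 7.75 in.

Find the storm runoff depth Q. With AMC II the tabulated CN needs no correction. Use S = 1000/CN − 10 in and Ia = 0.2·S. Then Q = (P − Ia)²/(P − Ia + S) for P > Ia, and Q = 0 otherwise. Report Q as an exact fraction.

Average conditions: CN = 41 (no AMC adjustment).
S = 1000/41 − 10 = 590/41 in ≈ 14.390 in
Initial abstraction Ia = S/5 = (590/41)/5 = 118/41 ≈ 2.878 in
P − Ia = 7.750 − 2.878 = 799/164 ≈ 4.872 in (> 0, runoff occurs)
Runoff Q = (P−Ia)²/(P−Ia+S) = (4.872)²/(4.872+14.390) = 638401/518076 ≈ 1.232 in

Q = 638401/518076 in ≈ 1.232 in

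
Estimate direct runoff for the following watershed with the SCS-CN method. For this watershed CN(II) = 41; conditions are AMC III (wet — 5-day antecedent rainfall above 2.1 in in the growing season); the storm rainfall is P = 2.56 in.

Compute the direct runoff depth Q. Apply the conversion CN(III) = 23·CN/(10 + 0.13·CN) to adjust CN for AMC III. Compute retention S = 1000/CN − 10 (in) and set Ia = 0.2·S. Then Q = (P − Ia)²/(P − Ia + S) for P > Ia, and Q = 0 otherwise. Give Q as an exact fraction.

Wet (AMC III): CN(III) = 23·41/(10 + 0.13·41) = 943/(1533/100) = 94300/1533 ≈ 61.513
Retention S: 1000/CN − 10 with CN=61.513 → S = 5900/943 ≈ 6.257 in
Ia = 0.2·(5900/943) = 1180/943 in ≈ 1.251 in
Excess rainfall: 2.560 − 1.251 = 1.309 in; P > Ia so Q > 0
Q = (30852/23575)²/((30852/23575) + 5900/943) = (951845904/555780625)/(178352/23575) = 59490369/262790525 in ≈ 0.226 in

Q = 59490369/262790525 in ≈ 0.226 in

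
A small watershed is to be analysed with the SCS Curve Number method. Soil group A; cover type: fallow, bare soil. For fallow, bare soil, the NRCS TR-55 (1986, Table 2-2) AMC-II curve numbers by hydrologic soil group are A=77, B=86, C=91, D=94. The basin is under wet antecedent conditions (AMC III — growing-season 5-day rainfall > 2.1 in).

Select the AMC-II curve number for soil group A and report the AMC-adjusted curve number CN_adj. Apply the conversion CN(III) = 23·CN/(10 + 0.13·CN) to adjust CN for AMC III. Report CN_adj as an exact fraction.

NRCS table: fallow, bare soil, soil group A → CN(II) = 77
Wet (AMC III): CN(III) = 23·77/(10 + 0.13·77) = 1771/(2001/100) = 7700/87 ≈ 88.506

CN_adj = 7700/87 ≈ 88.506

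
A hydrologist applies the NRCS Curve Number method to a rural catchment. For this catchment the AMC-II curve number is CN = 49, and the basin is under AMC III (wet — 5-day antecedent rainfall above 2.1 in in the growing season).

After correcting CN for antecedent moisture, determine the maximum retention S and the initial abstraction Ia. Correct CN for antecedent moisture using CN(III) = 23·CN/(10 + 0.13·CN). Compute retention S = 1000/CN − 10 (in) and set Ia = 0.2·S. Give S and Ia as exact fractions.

S = 5100/1127 in ≈ 4.525 in; Ia = 1020/1127 in ≈ 0.905 in

CN(III) from CN(II)=49: (23·49)/(10 + 0.13·49) = 112700/1637 ≈ 68.845
Retention S: 1000/CN − 10 with CN=68.845 → S = 5100/1127 ≈ 4.525 in
Ia = 0.2S: 0.2·4.525 = 0.905 in (exactly 1020/1127)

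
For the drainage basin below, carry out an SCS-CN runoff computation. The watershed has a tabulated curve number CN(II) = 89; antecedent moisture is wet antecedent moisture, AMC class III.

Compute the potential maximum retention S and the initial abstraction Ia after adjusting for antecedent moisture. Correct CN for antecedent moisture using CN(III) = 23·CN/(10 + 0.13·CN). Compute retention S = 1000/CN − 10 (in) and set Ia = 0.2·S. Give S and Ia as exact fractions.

CN(III) from CN(II)=89: (23·89)/(10 + 0.13·89) = 204700/2157 ≈ 94.900
S = 1000/(204700/2157) − 10 = 1100/2047 in ≈ 0.537 in
Ia = 0.2S: 0.2·0.537 = 0.107 in (exactly 220/2047)

S = 1100/2047 in ≈ 0.537 in; Ia = 220/2047 in ≈ 0.107 in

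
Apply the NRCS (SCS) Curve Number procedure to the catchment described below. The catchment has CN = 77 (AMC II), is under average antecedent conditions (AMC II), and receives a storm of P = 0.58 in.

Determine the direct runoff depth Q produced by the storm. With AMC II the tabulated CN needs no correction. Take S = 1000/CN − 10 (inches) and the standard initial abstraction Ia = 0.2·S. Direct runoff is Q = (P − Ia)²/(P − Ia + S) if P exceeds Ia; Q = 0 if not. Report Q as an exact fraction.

CN(II) = 77; AMC II needs no correction.
Max retention: S = 1000/77 − 10 = 230/77 in (≈ 2.987 in)
Ia = 0.2S: 0.2·2.987 = 0.597 in (exactly 46/77)
P = 0.580 ≤ Ia = 0.597 in: entire storm abstracted, Q = 0.

Q = 0 in ≈ 0.000 in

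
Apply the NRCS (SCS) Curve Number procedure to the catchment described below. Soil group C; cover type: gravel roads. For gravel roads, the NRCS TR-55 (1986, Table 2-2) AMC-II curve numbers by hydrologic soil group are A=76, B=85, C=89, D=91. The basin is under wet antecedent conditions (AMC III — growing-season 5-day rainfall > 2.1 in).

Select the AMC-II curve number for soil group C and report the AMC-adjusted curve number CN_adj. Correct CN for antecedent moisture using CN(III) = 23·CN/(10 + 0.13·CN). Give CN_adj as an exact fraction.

NRCS table: gravel roads, soil group C → CN(II) = 89
Adjust CN=89 to AMC III: 23·89/(10 + 0.13·89) → 2047 ÷ (2157/100) = 204700/2157 ≈ 94.900

CN_adj = 204700/2157 ≈ 94.900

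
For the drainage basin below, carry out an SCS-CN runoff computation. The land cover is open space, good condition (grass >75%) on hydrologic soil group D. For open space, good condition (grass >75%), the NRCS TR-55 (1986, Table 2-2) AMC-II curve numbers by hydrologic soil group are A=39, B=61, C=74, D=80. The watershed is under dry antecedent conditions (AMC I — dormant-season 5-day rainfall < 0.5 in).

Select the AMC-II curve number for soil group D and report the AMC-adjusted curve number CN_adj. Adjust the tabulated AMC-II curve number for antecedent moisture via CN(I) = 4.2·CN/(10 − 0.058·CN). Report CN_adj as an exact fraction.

NRCS table: open space, good condition (grass >75%), soil group D → CN(II) = 80
Dry (AMC I): CN(I) = 4.2·80/(10 − 0.058·80) = 336/(134/25) = 4200/67 ≈ 62.687

CN_adj = 4200/67 ≈ 62.687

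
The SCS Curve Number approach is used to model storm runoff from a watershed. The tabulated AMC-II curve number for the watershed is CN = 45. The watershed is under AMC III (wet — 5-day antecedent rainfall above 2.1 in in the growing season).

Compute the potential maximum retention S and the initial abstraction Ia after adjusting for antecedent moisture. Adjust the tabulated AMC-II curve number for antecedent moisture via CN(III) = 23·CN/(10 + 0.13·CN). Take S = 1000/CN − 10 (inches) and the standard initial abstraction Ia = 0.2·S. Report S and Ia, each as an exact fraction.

Wet (AMC III): CN(III) = 23·45/(10 + 0.13·45) = 1035/(317/20) = 20700/317 ≈ 65.300
S = 1000/(20700/317) − 10 = 1100/207 in ≈ 5.314 in
Ia = 0.2·(1100/207) = 220/207 in ≈ 1.063 in

S = 1100/207 in ≈ 5.314 in; Ia = 220/207 in ≈ 1.063 in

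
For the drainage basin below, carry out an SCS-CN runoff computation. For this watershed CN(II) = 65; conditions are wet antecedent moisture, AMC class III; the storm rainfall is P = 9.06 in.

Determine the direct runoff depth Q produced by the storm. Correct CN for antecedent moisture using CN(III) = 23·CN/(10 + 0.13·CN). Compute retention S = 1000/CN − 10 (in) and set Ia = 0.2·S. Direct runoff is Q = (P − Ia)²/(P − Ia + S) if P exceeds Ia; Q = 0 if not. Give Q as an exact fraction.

Q = 16498631809/2443532650 in ≈ 6.752 in

CN(III) from CN(II)=65: (23·65)/(10 + 0.13·65) = 29900/369 ≈ 81.030
Retention S: 1000/CN − 10 with CN=81.030 → S = 700/299 ≈ 2.341 in
Ia = 0.2·(700/299) = 140/299 in ≈ 0.468 in
Excess rainfall: 9.060 − 0.468 = 8.592 in; P > Ia so Q > 0
Q: (128447/14950)² ÷ (163447/14950) = 16498631809/2443532650 in (≈ 6.752 in)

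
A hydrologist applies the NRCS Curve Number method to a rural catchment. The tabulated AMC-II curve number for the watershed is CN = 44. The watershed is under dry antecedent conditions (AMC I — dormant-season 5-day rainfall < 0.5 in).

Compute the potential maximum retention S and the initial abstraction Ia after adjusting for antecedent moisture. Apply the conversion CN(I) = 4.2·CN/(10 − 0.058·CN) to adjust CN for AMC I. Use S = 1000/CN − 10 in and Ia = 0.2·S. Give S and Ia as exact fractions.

Dry (AMC I): CN(I) = 4.2·44/(10 − 0.058·44) = (924/5)/(931/125) = 3300/133 ≈ 24.812
Max retention: S = 1000/(3300/133) − 10 = 1000/33 in (≈ 30.303 in)
Initial abstraction Ia = S/5 = (1000/33)/5 = 200/33 ≈ 6.061 in

S = 1000/33 in ≈ 30.303 in; Ia = 200/33 in ≈ 6.061 in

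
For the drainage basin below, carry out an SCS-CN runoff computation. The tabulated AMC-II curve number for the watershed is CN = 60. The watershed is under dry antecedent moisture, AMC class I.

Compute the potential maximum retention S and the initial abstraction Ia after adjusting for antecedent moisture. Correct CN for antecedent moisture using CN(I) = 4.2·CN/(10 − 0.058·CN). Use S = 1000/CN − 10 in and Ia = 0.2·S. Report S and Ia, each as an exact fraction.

S = 1000/63 in ≈ 15.873 in; Ia = 200/63 in ≈ 3.175 in

Dry (AMC I): CN(I) = 4.2·60/(10 − 0.058·60) = 252/(163/25) = 6300/163 ≈ 38.650
S = 1000/(6300/163) − 10 = 1000/63 in ≈ 15.873 in
Initial abstraction Ia = S/5 = (1000/63)/5 = 200/63 ≈ 3.175 in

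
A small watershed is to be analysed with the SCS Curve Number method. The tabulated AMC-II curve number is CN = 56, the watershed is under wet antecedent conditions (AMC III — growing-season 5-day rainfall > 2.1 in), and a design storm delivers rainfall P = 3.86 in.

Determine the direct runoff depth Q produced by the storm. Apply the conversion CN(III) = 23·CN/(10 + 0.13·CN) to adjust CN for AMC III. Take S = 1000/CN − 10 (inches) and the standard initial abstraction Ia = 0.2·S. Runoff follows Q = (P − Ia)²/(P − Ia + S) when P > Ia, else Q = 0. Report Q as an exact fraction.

Q = 653978329/427237650 in ≈ 1.531 in

Adjust CN=56 to AMC III: 23·56/(10 + 0.13·56) → 1288 ÷ (432/25) = 4025/54 ≈ 74.537
Retention S: 1000/CN − 10 with CN=74.537 → S = 550/161 ≈ 3.416 in
Ia = 0.2S: 0.2·3.416 = 0.683 in (exactly 110/161)
Since P=3.860 > Ia=0.683: effective rainfall P−Ia = 25573/8050 in
Q: (25573/8050)² ÷ (53073/8050) = 653978329/427237650 in (≈ 1.531 in)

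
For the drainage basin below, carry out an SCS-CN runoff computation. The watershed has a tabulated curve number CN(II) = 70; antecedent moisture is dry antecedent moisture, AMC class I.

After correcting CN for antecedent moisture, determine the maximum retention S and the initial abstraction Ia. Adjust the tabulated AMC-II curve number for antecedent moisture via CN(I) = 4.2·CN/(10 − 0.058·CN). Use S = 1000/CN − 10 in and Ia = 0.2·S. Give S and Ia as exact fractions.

S = 500/49 in ≈ 10.204 in; Ia = 100/49 in ≈ 2.041 in

Dry (AMC I): CN(I) = 4.2·70/(10 − 0.058·70) = 294/(297/50) = 4900/99 ≈ 49.495
S = 1000/(4900/99) − 10 = 500/49 in ≈ 10.204 in
Ia = 0.2S: 0.2·10.204 = 2.041 in (exactly 100/49)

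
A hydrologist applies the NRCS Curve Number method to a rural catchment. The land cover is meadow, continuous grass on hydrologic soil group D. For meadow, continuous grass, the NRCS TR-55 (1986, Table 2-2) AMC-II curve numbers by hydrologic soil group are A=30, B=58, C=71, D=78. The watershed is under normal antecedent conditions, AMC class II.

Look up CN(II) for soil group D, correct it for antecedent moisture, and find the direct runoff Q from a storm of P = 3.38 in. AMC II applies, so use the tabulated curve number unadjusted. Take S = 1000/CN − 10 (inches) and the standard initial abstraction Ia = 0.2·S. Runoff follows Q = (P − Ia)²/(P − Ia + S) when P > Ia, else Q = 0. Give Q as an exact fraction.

Q = 30151081/21432450 in ≈ 1.407 in

NRCS table: meadow, continuous grass, soil group D → CN(II) = 78
CN(II) = 78; AMC II needs no correction.
S = 1000/78 − 10 = 110/39 in ≈ 2.821 in
Initial abstraction Ia = S/5 = (110/39)/5 = 22/39 ≈ 0.564 in
P − Ia = 3.380 − 0.564 = 5491/1950 ≈ 2.816 in (> 0, runoff occurs)
Runoff Q = (P−Ia)²/(P−Ia+S) = (2.816)²/(2.816+2.821) = 30151081/21432450 ≈ 1.407 in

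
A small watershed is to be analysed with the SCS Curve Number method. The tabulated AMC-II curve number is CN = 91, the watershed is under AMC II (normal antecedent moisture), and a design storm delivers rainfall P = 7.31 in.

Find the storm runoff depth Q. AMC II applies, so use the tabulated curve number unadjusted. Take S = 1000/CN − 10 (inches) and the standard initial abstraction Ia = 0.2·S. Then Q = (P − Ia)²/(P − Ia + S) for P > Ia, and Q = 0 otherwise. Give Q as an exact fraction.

CN(II) = 91; AMC II needs no correction.
Max retention: S = 1000/91 − 10 = 90/91 in (≈ 0.989 in)
Initial abstraction Ia = S/5 = (90/91)/5 = 18/91 ≈ 0.198 in
Since P=7.310 > Ia=0.198: effective rainfall P−Ia = 64721/9100 in
Q: (64721/9100)² ÷ (73721/9100) = 4188807841/670861100 in (≈ 6.244 in)

Q = 4188807841/670861100 in ≈ 6.244 in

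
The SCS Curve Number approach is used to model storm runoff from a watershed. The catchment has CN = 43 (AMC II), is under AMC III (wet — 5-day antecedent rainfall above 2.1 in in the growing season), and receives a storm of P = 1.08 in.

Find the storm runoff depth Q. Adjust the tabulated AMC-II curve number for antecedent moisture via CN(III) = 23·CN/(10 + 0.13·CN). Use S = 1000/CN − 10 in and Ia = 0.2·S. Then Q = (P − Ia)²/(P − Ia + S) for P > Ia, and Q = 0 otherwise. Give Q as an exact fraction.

Q = 0 in ≈ 0.000 in

CN(III) from CN(II)=43: (23·43)/(10 + 0.13·43) = 98900/1559 ≈ 63.438
Max retention: S = 1000/(98900/1559) − 10 = 5700/989 in (≈ 5.763 in)
Initial abstraction Ia = S/5 = (5700/989)/5 = 1140/989 ≈ 1.153 in
P = 1.080 ≤ Ia = 1.153 in: entire storm abstracted, Q = 0.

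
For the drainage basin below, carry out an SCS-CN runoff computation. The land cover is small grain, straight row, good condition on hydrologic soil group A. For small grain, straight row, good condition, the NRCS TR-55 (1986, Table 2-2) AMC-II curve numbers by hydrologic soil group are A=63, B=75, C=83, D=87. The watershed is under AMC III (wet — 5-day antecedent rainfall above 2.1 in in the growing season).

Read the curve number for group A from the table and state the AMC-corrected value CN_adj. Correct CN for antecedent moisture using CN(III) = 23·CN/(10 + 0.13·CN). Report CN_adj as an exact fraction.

NRCS table: small grain, straight row, good condition, soil group A → CN(II) = 63
CN(III) from CN(II)=63: (23·63)/(10 + 0.13·63) = 144900/1819 ≈ 79.659

CN_adj = 144900/1819 ≈ 79.659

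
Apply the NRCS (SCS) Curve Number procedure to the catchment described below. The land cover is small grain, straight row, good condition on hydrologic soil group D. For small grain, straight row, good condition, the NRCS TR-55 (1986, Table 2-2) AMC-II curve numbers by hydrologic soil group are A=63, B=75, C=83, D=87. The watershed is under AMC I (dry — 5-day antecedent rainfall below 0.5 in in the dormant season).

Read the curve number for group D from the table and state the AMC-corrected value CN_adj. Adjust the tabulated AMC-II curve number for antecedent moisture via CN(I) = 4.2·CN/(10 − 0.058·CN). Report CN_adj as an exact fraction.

CN_adj = 182700/2477 ≈ 73.759

NRCS table: small grain, straight row, good condition, soil group D → CN(II) = 87
CN(I) from CN(II)=87: (4.2·87)/(10 − 0.058·87) = 182700/2477 ≈ 73.759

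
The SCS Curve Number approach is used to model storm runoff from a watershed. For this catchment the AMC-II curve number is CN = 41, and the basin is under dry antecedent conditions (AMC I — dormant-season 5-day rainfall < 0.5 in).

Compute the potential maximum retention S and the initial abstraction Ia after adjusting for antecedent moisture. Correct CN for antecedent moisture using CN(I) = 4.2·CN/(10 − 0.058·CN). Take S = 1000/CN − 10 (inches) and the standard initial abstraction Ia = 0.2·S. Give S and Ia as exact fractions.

S = 29500/861 in ≈ 34.262 in; Ia = 5900/861 in ≈ 6.852 in

CN(I) from CN(II)=41: (4.2·41)/(10 − 0.058·41) = 86100/3811 ≈ 22.592
Retention S: 1000/CN − 10 with CN=22.592 → S = 29500/861 ≈ 34.262 in
Ia = 0.2S: 0.2·34.262 = 6.852 in (exactly 5900/861)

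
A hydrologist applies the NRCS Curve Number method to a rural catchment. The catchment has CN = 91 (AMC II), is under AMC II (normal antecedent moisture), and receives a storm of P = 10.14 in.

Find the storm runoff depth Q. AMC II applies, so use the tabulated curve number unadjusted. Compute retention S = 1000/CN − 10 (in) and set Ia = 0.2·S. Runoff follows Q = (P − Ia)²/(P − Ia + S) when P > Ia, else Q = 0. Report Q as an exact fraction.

Q = 682128723/75434450 in ≈ 9.043 in

AMC II — tabulated CN = 91 applies directly.
Retention S: 1000/CN − 10 with CN=91.000 → S = 90/91 ≈ 0.989 in
Ia = 0.2·(90/91) = 18/91 in ≈ 0.198 in
P − Ia = 10.140 − 0.198 = 45237/4550 ≈ 9.942 in (> 0, runoff occurs)
Runoff Q = (P−Ia)²/(P−Ia+S) = (9.942)²/(9.942+0.989) = 682128723/75434450 ≈ 9.043 in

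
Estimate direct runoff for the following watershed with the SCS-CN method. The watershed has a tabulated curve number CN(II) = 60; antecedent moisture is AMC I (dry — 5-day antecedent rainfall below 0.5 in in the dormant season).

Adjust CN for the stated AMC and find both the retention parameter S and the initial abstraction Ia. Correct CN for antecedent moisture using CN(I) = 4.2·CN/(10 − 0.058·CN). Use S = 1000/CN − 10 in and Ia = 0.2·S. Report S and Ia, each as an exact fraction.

S = 1000/63 in ≈ 15.873 in; Ia = 200/63 in ≈ 3.175 in

CN(I) from CN(II)=60: (4.2·60)/(10 − 0.058·60) = 6300/163 ≈ 38.650
S = 1000/(6300/163) − 10 = 1000/63 in ≈ 15.873 in
Initial abstraction Ia = S/5 = (1000/63)/5 = 200/63 ≈ 3.175 in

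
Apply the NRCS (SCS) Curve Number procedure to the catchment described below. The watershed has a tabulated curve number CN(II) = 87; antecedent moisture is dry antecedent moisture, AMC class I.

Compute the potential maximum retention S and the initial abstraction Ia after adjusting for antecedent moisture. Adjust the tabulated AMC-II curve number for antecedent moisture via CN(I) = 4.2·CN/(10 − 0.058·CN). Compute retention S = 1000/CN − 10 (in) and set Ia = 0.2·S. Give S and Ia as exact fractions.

S = 6500/1827 in ≈ 3.558 in; Ia = 1300/1827 in ≈ 0.712 in

Adjust CN=87 to AMC I: 4.2·87/(10 − 0.058·87) → (1827/5) ÷ (2477/500) = 182700/2477 ≈ 73.759
Max retention: S = 1000/(182700/2477) − 10 = 6500/1827 in (≈ 3.558 in)
Initial abstraction Ia = S/5 = (6500/1827)/5 = 1300/1827 ≈ 0.712 in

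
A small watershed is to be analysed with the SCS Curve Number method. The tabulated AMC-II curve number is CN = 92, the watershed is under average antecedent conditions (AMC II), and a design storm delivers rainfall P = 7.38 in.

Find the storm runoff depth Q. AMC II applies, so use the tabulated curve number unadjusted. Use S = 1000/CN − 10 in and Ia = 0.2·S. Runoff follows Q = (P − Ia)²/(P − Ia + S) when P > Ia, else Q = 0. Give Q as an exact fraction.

Average conditions: CN = 92 (no AMC adjustment).
Retention S: 1000/CN − 10 with CN=92.000 → S = 20/23 ≈ 0.870 in
Initial abstraction Ia = S/5 = (20/23)/5 = 4/23 ≈ 0.174 in
P − Ia = 7.380 − 0.174 = 8287/1150 ≈ 7.206 in (> 0, runoff occurs)
Q: (8287/1150)² ÷ (9287/1150) = 68674369/10680050 in (≈ 6.430 in)

Q = 68674369/10680050 in ≈ 6.430 in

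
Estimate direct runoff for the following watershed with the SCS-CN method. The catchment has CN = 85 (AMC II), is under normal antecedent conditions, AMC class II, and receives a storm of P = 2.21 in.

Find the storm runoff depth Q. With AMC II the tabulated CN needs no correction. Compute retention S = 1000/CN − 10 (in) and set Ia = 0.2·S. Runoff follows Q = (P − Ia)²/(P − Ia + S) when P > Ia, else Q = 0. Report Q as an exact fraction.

Q = 9966649/10466900 in ≈ 0.952 in

AMC II — tabulated CN = 85 applies directly.
Retention S: 1000/CN − 10 with CN=85.000 → S = 30/17 ≈ 1.765 in
Ia = 0.2S: 0.2·1.765 = 0.353 in (exactly 6/17)
Excess rainfall: 2.210 − 0.353 = 1.857 in; P > Ia so Q > 0
Runoff Q = (P−Ia)²/(P−Ia+S) = (1.857)²/(1.857+1.765) = 9966649/10466900 ≈ 0.952 in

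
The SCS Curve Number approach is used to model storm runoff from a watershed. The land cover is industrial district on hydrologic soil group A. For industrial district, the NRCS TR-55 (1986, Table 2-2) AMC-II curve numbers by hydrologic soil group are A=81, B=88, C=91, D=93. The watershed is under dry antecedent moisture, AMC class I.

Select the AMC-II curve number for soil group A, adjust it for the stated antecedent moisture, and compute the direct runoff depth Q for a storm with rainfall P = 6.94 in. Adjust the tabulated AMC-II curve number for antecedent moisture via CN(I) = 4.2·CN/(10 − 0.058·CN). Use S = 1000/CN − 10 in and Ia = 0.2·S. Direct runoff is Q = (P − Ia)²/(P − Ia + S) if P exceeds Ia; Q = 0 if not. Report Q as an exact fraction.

NRCS table: industrial district, soil group A → CN(II) = 81
Dry (AMC I): CN(I) = 4.2·81/(10 − 0.058·81) = (1701/5)/(2651/500) = 170100/2651 ≈ 64.164
Max retention: S = 1000/(170100/2651) − 10 = 9500/1701 in (≈ 5.585 in)
Ia = 0.2S: 0.2·5.585 = 1.117 in (exactly 1900/1701)
Excess rainfall: 6.940 − 1.117 = 5.823 in; P > Ia so Q > 0
Q = (495247/85050)²/((495247/85050) + 9500/1701) = (245269591009/7233502500)/(970247/85050) = 245269591009/82519507350 in ≈ 2.972 in

Q = 245269591009/82519507350 in ≈ 2.972 in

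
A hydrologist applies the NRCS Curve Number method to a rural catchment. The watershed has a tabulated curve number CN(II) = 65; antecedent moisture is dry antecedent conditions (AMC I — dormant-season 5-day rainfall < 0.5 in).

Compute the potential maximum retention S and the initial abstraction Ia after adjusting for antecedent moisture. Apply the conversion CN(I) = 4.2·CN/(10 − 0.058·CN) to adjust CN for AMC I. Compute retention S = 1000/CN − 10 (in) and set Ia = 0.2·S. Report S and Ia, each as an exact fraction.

CN(I) from CN(II)=65: (4.2·65)/(10 − 0.058·65) = 3900/89 ≈ 43.820
S = 1000/(3900/89) − 10 = 500/39 in ≈ 12.821 in
Ia = 0.2S: 0.2·12.821 = 2.564 in (exactly 100/39)

S = 500/39 in ≈ 12.821 in; Ia = 100/39 in ≈ 2.564 in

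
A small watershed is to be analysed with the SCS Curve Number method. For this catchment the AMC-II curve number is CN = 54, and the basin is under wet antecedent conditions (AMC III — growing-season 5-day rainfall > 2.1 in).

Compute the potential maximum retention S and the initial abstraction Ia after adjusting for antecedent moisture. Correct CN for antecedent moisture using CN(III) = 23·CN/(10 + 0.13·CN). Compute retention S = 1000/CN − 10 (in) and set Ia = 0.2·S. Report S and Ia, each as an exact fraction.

Wet (AMC III): CN(III) = 23·54/(10 + 0.13·54) = 1242/(851/50) = 2700/37 ≈ 72.973
Max retention: S = 1000/(2700/37) − 10 = 100/27 in (≈ 3.704 in)
Ia = 0.2·(100/27) = 20/27 in ≈ 0.741 in

S = 100/27 in ≈ 3.704 in; Ia = 20/27 in ≈ 0.741 in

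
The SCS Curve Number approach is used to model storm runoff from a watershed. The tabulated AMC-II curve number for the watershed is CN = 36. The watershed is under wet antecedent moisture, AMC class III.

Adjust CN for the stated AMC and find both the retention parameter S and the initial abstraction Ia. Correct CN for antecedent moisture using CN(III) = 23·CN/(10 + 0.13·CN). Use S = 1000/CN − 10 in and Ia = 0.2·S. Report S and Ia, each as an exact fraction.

S = 1600/207 in ≈ 7.729 in; Ia = 320/207 in ≈ 1.546 in

Adjust CN=36 to AMC III: 23·36/(10 + 0.13·36) → 828 ÷ (367/25) = 20700/367 ≈ 56.403
Max retention: S = 1000/(20700/367) − 10 = 1600/207 in (≈ 7.729 in)
Ia = 0.2S: 0.2·7.729 = 1.546 in (exactly 320/207)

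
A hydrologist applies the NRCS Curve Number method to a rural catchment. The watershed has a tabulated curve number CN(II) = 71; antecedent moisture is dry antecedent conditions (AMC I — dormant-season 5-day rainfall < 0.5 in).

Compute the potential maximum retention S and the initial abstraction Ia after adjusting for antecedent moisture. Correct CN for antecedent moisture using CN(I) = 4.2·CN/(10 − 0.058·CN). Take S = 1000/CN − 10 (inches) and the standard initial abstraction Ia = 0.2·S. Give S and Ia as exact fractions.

S = 14500/1491 in ≈ 9.725 in; Ia = 2900/1491 in ≈ 1.945 in

Dry (AMC I): CN(I) = 4.2·71/(10 − 0.058·71) = (1491/5)/(2941/500) = 149100/2941 ≈ 50.697
Max retention: S = 1000/(149100/2941) − 10 = 14500/1491 in (≈ 9.725 in)
Initial abstraction Ia = S/5 = (14500/1491)/5 = 2900/1491 ≈ 1.945 in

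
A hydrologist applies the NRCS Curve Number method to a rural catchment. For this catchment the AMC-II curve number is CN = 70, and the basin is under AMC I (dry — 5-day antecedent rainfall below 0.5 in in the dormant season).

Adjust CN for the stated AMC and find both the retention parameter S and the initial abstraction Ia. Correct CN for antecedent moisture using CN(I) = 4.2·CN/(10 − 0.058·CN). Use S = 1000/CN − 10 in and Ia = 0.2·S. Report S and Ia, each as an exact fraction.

S = 500/49 in ≈ 10.204 in; Ia = 100/49 in ≈ 2.041 in

Adjust CN=70 to AMC I: 4.2·70/(10 − 0.058·70) → 294 ÷ (297/50) = 4900/99 ≈ 49.495
Max retention: S = 1000/(4900/99) − 10 = 500/49 in (≈ 10.204 in)
Ia = 0.2·(500/49) = 100/49 in ≈ 2.041 in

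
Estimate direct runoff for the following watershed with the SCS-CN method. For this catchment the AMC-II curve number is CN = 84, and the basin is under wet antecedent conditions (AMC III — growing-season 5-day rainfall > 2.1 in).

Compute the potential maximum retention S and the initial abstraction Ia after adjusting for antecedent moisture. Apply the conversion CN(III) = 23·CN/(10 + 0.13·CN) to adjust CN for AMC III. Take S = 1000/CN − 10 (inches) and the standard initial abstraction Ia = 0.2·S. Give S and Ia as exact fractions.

Wet (AMC III): CN(III) = 23·84/(10 + 0.13·84) = 1932/(523/25) = 48300/523 ≈ 92.352
Max retention: S = 1000/(48300/523) − 10 = 400/483 in (≈ 0.828 in)
Ia = 0.2S: 0.2·0.828 = 0.166 in (exactly 80/483)

S = 400/483 in ≈ 0.828 in; Ia = 80/483 in ≈ 0.166 in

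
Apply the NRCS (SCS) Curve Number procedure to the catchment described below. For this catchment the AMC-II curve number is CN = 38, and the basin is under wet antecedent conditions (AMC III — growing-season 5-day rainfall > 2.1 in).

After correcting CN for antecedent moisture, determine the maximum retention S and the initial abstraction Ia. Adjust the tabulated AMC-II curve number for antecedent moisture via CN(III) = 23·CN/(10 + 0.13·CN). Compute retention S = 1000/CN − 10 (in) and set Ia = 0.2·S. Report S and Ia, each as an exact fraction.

CN(III) from CN(II)=38: (23·38)/(10 + 0.13·38) = 43700/747 ≈ 58.501
Max retention: S = 1000/(43700/747) − 10 = 3100/437 in (≈ 7.094 in)
Ia = 0.2·(3100/437) = 620/437 in ≈ 1.419 in

S = 3100/437 in ≈ 7.094 in; Ia = 620/437 in ≈ 1.419 in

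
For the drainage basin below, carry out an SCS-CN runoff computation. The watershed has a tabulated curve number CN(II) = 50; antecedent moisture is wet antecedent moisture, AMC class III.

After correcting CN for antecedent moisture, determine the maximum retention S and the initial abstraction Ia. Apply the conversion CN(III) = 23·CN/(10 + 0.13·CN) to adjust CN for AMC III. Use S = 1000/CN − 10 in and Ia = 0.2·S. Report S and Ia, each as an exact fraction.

Adjust CN=50 to AMC III: 23·50/(10 + 0.13·50) → 1150 ÷ (33/2) = 2300/33 ≈ 69.697
Retention S: 1000/CN − 10 with CN=69.697 → S = 100/23 ≈ 4.348 in
Initial abstraction Ia = S/5 = (100/23)/5 = 20/23 ≈ 0.870 in

S = 100/23 in ≈ 4.348 in; Ia = 20/23 in ≈ 0.870 in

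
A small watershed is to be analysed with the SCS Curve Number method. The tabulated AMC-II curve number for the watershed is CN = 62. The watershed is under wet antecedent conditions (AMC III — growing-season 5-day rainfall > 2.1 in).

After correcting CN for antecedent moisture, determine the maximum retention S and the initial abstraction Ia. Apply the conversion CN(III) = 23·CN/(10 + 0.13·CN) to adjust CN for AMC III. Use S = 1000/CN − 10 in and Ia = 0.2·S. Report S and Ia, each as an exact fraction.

S = 1900/713 in ≈ 2.665 in; Ia = 380/713 in ≈ 0.533 in

CN(III) from CN(II)=62: (23·62)/(10 + 0.13·62) = 71300/903 ≈ 78.959
Max retention: S = 1000/(71300/903) − 10 = 1900/713 in (≈ 2.665 in)
Initial abstraction Ia = S/5 = (1900/713)/5 = 380/713 ≈ 0.533 in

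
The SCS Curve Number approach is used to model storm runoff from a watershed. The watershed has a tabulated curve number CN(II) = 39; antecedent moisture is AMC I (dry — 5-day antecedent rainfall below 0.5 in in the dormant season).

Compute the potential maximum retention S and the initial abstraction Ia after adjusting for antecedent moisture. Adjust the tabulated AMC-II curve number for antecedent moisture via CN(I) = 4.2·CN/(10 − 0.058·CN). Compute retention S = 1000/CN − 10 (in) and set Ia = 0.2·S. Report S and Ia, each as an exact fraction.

Dry (AMC I): CN(I) = 4.2·39/(10 − 0.058·39) = (819/5)/(3869/500) = 81900/3869 ≈ 21.168
Max retention: S = 1000/(81900/3869) − 10 = 30500/819 in (≈ 37.241 in)
Ia = 0.2·(30500/819) = 6100/819 in ≈ 7.448 in

S = 30500/819 in ≈ 37.241 in; Ia = 6100/819 in ≈ 7.448 in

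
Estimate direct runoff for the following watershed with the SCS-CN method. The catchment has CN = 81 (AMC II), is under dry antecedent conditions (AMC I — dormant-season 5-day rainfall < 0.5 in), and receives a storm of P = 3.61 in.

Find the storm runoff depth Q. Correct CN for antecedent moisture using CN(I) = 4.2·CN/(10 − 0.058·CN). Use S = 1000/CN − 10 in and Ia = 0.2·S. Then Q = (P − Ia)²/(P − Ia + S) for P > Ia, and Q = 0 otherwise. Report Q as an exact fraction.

Adjust CN=81 to AMC I: 4.2·81/(10 − 0.058·81) → (1701/5) ÷ (2651/500) = 170100/2651 ≈ 64.164
S = 1000/(170100/2651) − 10 = 9500/1701 in ≈ 5.585 in
Ia = 0.2S: 0.2·5.585 = 1.117 in (exactly 1900/1701)
Excess rainfall: 3.610 − 1.117 = 2.493 in; P > Ia so Q > 0
Q: (424061/170100)² ÷ (1374061/170100) = 9464617459/12301461900 in (≈ 0.769 in)

Q = 9464617459/12301461900 in ≈ 0.769 in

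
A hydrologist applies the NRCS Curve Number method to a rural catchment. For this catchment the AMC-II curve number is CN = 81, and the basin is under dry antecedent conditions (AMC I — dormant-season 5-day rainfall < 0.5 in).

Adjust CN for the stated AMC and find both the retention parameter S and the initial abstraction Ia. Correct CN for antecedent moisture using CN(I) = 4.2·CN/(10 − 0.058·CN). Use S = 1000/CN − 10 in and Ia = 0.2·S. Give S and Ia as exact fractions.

S = 9500/1701 in ≈ 5.585 in; Ia = 1900/1701 in ≈ 1.117 in

Dry (AMC I): CN(I) = 4.2·81/(10 − 0.058·81) = (1701/5)/(2651/500) = 170100/2651 ≈ 64.164
Retention S: 1000/CN − 10 with CN=64.164 → S = 9500/1701 ≈ 5.585 in
Ia = 0.2S: 0.2·5.585 = 1.117 in (exactly 1900/1701)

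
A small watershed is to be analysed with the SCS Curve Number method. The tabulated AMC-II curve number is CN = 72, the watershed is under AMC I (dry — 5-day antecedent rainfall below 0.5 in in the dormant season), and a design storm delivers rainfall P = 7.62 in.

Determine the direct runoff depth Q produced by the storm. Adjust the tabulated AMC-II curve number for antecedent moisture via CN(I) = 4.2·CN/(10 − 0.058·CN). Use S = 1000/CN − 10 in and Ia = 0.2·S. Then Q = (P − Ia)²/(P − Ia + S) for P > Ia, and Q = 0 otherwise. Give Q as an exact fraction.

Q = 60637369/27387450 in ≈ 2.214 in

Adjust CN=72 to AMC I: 4.2·72/(10 − 0.058·72) → (1512/5) ÷ (728/125) = 675/13 ≈ 51.923
Retention S: 1000/CN − 10 with CN=51.923 → S = 250/27 ≈ 9.259 in
Initial abstraction Ia = S/5 = (250/27)/5 = 50/27 ≈ 1.852 in
Excess rainfall: 7.620 − 1.852 = 5.768 in; P > Ia so Q > 0
Runoff Q = (P−Ia)²/(P−Ia+S) = (5.768)²/(5.768+9.259) = 60637369/27387450 ≈ 2.214 in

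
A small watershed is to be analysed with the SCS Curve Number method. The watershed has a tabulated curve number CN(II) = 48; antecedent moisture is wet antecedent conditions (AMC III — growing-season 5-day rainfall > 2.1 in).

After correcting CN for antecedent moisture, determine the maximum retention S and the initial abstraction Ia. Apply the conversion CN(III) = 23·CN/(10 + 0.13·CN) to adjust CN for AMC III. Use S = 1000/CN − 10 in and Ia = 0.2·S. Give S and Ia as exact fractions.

CN(III) from CN(II)=48: (23·48)/(10 + 0.13·48) = 13800/203 ≈ 67.980
Retention S: 1000/CN − 10 with CN=67.980 → S = 325/69 ≈ 4.710 in
Ia = 0.2·(325/69) = 65/69 in ≈ 0.942 in

S = 325/69 in ≈ 4.710 in; Ia = 65/69 in ≈ 0.942 in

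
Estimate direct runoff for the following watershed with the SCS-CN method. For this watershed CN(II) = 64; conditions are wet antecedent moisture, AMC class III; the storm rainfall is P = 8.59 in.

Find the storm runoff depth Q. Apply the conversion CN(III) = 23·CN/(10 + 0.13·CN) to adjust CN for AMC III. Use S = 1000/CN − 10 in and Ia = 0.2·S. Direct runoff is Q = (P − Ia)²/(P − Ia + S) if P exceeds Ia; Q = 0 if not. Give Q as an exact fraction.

Adjust CN=64 to AMC III: 23·64/(10 + 0.13·64) → 1472 ÷ (458/25) = 18400/229 ≈ 80.349
Max retention: S = 1000/(18400/229) − 10 = 225/92 in (≈ 2.446 in)
Initial abstraction Ia = S/5 = (225/92)/5 = 45/92 ≈ 0.489 in
Excess rainfall: 8.590 − 0.489 = 8.101 in; P > Ia so Q > 0
Q = (4658/575)²/((4658/575) + 225/92) = (21696964/330625)/(24257/2300) = 86787856/13947775 in ≈ 6.222 in

Q = 86787856/13947775 in ≈ 6.222 in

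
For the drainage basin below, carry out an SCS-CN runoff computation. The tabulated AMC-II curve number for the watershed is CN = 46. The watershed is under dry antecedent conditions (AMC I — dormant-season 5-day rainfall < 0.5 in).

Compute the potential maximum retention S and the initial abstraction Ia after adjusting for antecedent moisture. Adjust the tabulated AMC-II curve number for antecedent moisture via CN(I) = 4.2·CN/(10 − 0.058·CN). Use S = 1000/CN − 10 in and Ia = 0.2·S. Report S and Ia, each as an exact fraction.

CN(I) from CN(II)=46: (4.2·46)/(10 − 0.058·46) = 16100/611 ≈ 26.350
Retention S: 1000/CN − 10 with CN=26.350 → S = 4500/161 ≈ 27.950 in
Ia = 0.2S: 0.2·27.950 = 5.590 in (exactly 900/161)

S = 4500/161 in ≈ 27.950 in; Ia = 900/161 in ≈ 5.590 in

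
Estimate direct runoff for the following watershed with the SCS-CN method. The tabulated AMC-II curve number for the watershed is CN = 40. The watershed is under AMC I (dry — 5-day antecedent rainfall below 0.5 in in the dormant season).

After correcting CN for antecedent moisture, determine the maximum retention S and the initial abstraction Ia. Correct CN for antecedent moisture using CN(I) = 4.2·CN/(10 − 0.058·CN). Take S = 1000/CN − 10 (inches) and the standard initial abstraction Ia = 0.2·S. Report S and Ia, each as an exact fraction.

S = 250/7 in ≈ 35.714 in; Ia = 50/7 in ≈ 7.143 in

Adjust CN=40 to AMC I: 4.2·40/(10 − 0.058·40) → 168 ÷ (192/25) = 175/8 ≈ 21.875
Max retention: S = 1000/(175/8) − 10 = 250/7 in (≈ 35.714 in)
Initial abstraction Ia = S/5 = (250/7)/5 = 50/7 ≈ 7.143 in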